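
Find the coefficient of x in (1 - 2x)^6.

-12

The general term is C(6,j)·(1)^j·(-2x)^(6-j); the x^1 term has j = 5.
C(6,5) = 6.
Coefficient = C(6,5) · (-2)^1 = 6 · (-2) = -12.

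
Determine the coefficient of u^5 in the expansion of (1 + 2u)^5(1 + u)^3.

552

Coefficient of u^5 = Σ_{j} C(5,j)·2^j·C(3,5-j)·1^(5-j) for j from 2 to 5.
= 40 + 240 + 240 + 32 = 552.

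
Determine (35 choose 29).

C(35,29) = C(35,6) by symmetry.
C(35,6) = (35·34·33·32·31·30) / 6! = 1168675200 / 720 = 1623160.

1623160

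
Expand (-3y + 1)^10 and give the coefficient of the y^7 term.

-262440

The general term is C(10,j)·(-3y)^j·(1)^(10-j); the y^7 term has j = 7.
C(10,7) = 120.
Coefficient = C(10,7) · (-3)^7 = 120 · (-2187) = -262440.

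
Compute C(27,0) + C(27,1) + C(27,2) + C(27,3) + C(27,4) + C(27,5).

101584

1 + 27 + 351 + 2925 + 17550 + 80730 = 101584.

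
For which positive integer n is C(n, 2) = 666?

n(n−1)/2 = 666 ⇒ n(n−1) = 1332. Since 37·36 = 1332, n = 37.

37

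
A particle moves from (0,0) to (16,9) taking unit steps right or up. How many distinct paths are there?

Each path is a sequence of 25 steps with 16 rights: C(25,16) = 2042975.

2042975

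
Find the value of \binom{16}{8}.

12870

C(16,8) = (16·15·14·13·12·11·10·9) / 8! = 518918400 / 40320 = 12870.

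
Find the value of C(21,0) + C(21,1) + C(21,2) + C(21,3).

1562

1 + 21 + 210 + 1330 = 1562.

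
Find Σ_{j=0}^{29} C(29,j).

536870912

The entries of row 29 sum to 2^29 = 536870912.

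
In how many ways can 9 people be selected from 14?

This is C(14,9) = 2002.

2002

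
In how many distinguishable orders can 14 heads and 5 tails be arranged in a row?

Choose positions for the heads: C(19,14) = 11628.

11628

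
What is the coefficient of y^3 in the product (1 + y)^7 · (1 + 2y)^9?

2093

Coefficient of y^3 = Σ_{j} C(7,j)·1^j·C(9,3-j)·2^(3-j) for j from 0 to 3.
= 672 + 1008 + 378 + 35 = 2093.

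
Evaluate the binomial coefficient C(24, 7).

C(24,7) = (24·23·22·21·20·19·18) / 7! = 1744364160 / 5040 = 346104.

346104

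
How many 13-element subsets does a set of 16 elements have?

C(16,13) = C(16,3) by symmetry.
C(16,3) = (16·15·14) / 3! = 3360 / 6 = 560.

560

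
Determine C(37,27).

C(37,27) = C(37,10) by symmetry.
C(37,10) = (37·36·35·34·33·32·31·30·29·28) / 10! = 1264020397516800 / 3628800 = 348330136.

348330136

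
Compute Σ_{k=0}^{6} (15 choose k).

1 + 15 + 105 + 455 + 1365 + 3003 + 5005 = 9949.

9949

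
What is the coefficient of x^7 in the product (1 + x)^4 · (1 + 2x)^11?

271656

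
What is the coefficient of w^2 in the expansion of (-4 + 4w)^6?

61440

The general term is C(6,j)·(-4)^j·(4w)^(6-j); the w^2 term has j = 4.
C(6,4) = 15.
Coefficient = C(6,4) · (-4)^4 · 4^2 = 15 · 256 · 16 = 61440.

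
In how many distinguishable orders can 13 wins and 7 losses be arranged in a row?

77520

Choose positions for the wins: C(20,13) = 77520.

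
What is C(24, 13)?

2496144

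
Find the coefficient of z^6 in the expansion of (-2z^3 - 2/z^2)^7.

-4480

General term: C(7,j)·(-2z^3)^j·(-2/z^2)^(7-j), with z-exponent 3j − 2(7−j) = 5j − 14.
Set 5j − 14 = 6: j = 4.
C(7,4) = 35; (-2)^4 = 16; (-2)^3 = -8.
Coefficient = 35 · 16 · (-8) = -4480.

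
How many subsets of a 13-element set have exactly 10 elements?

286

Choose the 10 positions: C(13,10) = 286.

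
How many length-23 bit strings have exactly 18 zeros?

Choose the 18 positions: C(23,18) = 33649.

33649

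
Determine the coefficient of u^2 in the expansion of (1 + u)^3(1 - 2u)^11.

157

Coefficient of u^2 = Σ_{j} C(3,j)·1^j·C(11,2-j)·(-2)^(2-j) for j from 0 to 2.
= 220 + (-66) + 3 = 157.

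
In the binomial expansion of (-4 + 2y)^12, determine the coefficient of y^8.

The general term is C(12,j)·(-4)^j·(2y)^(12-j); the y^8 term has j = 4.
C(12,4) = 495.
Coefficient = C(12,4) · (-4)^4 · 2^8 = 495 · 256 · 256 = 32440320.

32440320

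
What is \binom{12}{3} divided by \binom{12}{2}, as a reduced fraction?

10/3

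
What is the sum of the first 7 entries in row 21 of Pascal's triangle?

82160

1 + 21 + 210 + 1330 + 5985 + 20349 + 54264 = 82160.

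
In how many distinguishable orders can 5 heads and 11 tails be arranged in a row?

Choose positions for the heads: C(16,5) = 4368.

4368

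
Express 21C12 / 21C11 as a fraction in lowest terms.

5/6

C(n,k+1)/C(n,k) = (n−k)/(k+1) = (21−11)/(11+1) = 10/12 = 5/6.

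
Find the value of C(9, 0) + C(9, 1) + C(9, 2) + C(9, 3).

130

1 + 9 + 36 + 84 = 130.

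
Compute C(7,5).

21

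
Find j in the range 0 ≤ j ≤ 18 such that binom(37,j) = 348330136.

C(37,j) increases on 0 ≤ j ≤ 18. C(37,9) = 124403620 and C(37,10) = 348330136, so j = 10.

10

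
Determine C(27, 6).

C(27,6) = (27·26·25·24·23·22) / 6! = 213127200 / 720 = 296010.

296010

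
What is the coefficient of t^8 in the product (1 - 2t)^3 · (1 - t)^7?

258

Coefficient of t^8 = Σ_{j} C(3,j)·(-2)^j·C(7,8-j)·(-1)^(8-j) for j from 1 to 3.
= 6 + 84 + 168 = 258.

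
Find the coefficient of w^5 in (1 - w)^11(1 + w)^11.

0

Coefficient of w^5 = Σ_{j} C(11,j)·(-1)^j·C(11,5-j)·1^(5-j) for j from 0 to 5.
= 462 + (-3630) + 9075 + (-9075) + 3630 + (-462) = 0.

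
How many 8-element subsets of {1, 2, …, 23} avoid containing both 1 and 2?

436050

All 8-subsets: C(23,8) = 490314. Those containing both fixed elements: C(21,6) = 54264.
490314 − 54264 = 436050.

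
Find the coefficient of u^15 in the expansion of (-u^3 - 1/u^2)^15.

-5005

General term: C(15,j)·(-u^3)^j·(-1/u^2)^(15-j), with u-exponent 3j − 2(15−j) = 5j − 30.
Set 5j − 30 = 15: j = 9.
C(15,9) = 5005; (-1)^9 = -1; (-1)^6 = 1.
Coefficient = 5005 · (-1) · 1 = -5005.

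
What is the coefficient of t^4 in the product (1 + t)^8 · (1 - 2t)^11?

Coefficient of t^4 = Σ_{j} C(8,j)·1^j·C(11,4-j)·(-2)^(4-j) for j from 0 to 4.
= 5280 + (-10560) + 6160 + (-1232) + 70 = -282.

-282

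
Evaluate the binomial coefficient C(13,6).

C(13,6) = (13·12·11·10·9·8) / 6! = 1235520 / 720 = 1716.

1716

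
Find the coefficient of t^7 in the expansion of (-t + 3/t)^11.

-495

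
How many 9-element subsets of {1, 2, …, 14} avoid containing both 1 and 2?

1210

All 9-subsets: C(14,9) = 2002. Those containing both fixed elements: C(12,7) = 792.
2002 − 792 = 1210.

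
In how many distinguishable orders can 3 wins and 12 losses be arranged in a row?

455

Choose positions for the wins: C(15,3) = 455.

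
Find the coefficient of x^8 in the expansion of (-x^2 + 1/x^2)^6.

General term: C(6,j)·(-x^2)^j·(1/x^2)^(6-j), with x-exponent 2j − 2(6−j) = 4j − 12.
Set 4j − 12 = 8: j = 5.
C(6,5) = 6; (-1)^5 = -1; 1^1 = 1.
Coefficient = 6 · (-1) · 1 = -6.

-6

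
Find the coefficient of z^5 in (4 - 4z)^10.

The general term is C(10,j)·(4)^j·(-4z)^(10-j); the z^5 term has j = 5.
C(10,5) = 252.
Coefficient = C(10,5) · 4^5 · (-4)^5 = 252 · 1024 · (-1024) = -264241152.

-264241152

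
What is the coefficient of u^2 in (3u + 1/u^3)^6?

General term: C(6,j)·(3u)^j·(1/u^3)^(6-j), with u-exponent 1j − 3(6−j) = 4j − 18.
Set 4j − 18 = 2: j = 5.
C(6,5) = 6; 3^5 = 243; 1^1 = 1.
Coefficient = 6 · 243 · 1 = 1458.

1458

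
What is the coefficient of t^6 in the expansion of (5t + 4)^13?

The general term is C(13,j)·(5t)^j·(4)^(13-j); the t^6 term has j = 6.
C(13,6) = 1716.
Coefficient = C(13,6) · 5^6 · 4^7 = 1716 · 15625 · 16384 = 439296000000.

439296000000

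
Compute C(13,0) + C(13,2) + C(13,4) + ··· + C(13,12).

Even-i terms of row 13 sum to 2^12 = 4096.

4096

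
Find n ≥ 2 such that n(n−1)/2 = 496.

n(n−1)/2 = 496 ⇒ n(n−1) = 992. Since 32·31 = 992, n = 32.

32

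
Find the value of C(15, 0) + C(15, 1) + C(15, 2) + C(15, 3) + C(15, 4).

1 + 15 + 105 + 455 + 1365 = 1941.

1941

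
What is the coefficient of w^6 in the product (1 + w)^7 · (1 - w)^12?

140

Coefficient of w^6 = Σ_{j} C(7,j)·1^j·C(12,6-j)·(-1)^(6-j) for j from 0 to 6.
= 924 + (-5544) + 10395 + (-7700) + 2310 + (-252) + 7 = 140.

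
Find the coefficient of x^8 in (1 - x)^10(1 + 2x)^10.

-5835

Coefficient of x^8 = Σ_{j} C(10,j)·(-1)^j·C(10,8-j)·2^(8-j) for j from 0 to 8.
= 11520 + (-153600) + 604800 + (-967680) + 705600 + (-241920) + 37800 + (-2400) + 45 = -5835.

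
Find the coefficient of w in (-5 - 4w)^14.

68359375000

The general term is C(14,j)·(-5)^j·(-4w)^(14-j); the w^1 term has j = 13.
C(14,13) = 14.
Coefficient = C(14,13) · (-5)^13 · (-4)^1 = 14 · (-1220703125) · (-4) = 68359375000.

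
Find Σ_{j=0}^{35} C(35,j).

Setting x = 1 in (1+x)^35 gives Σ C(35,j) = 2^35 = 34359738368.

34359738368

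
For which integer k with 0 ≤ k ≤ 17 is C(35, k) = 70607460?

9

C(35,k) increases on 0 ≤ k ≤ 17. C(35,8) = 23535820 and C(35,9) = 70607460, so k = 9.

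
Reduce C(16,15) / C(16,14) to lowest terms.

2/15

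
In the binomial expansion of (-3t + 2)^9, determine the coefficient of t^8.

118098

The general term is C(9,j)·(-3t)^j·(2)^(9-j); the t^8 term has j = 8.
C(9,8) = 9.
Coefficient = C(9,8) · (-3)^8 · 2^1 = 9 · 6561 · 2 = 118098.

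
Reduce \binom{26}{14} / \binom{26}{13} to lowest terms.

13/14

C(n,k+1)/C(n,k) = (n−k)/(k+1) = (26−13)/(13+1) = 13/14.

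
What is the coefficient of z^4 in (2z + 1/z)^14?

General term: C(14,j)·(2z)^j·(1/z)^(14-j), with z-exponent 1j − 1(14−j) = 2j − 14.
Set 2j − 14 = 4: j = 9.
C(14,9) = 2002; 2^9 = 512; 1^5 = 1.
Coefficient = 2002 · 512 · 1 = 1025024.

1025024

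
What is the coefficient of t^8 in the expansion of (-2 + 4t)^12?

519045120

The general term is C(12,j)·(-2)^j·(4t)^(12-j); the t^8 term has j = 4.
C(12,4) = 495.
Coefficient = C(12,4) · (-2)^4 · 4^8 = 495 · 16 · 65536 = 519045120.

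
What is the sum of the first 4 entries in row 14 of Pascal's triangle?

470

1 + 14 + 91 + 364 = 470.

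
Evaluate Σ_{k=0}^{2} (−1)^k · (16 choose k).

The partial alternating sum Σ_{k=0}^{2} (−1)^k C(16,k) = (−1)^2 C(15,2) = 105.

105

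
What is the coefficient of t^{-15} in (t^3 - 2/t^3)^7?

448

General term: C(7,j)·(t^3)^j·(-2/t^3)^(7-j), with t-exponent 3j − 3(7−j) = 6j − 21.
Set 6j − 21 = -15: j = 1.
C(7,1) = 7; 1^1 = 1; (-2)^6 = 64.
Coefficient = 7 · 1 · 64 = 448.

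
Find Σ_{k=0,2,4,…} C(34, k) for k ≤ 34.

Half of (1+1)^34 + (1−1)^34 gives the even-index sum: 2^33 = 8589934592.

8589934592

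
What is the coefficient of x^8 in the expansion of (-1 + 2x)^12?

The general term is C(12,j)·(-1)^j·(2x)^(12-j); the x^8 term has j = 4.
C(12,4) = 495.
Coefficient = C(12,4) · 2^8 = 495 · 256 = 126720.

126720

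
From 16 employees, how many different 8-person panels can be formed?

This is C(16,8) = 12870.

12870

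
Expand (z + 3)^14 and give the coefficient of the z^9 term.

The general term is C(14,j)·(z)^j·(3)^(14-j); the z^9 term has j = 9.
C(14,9) = 2002.
Coefficient = C(14,9) · 3^5 = 2002 · 243 = 486486.

486486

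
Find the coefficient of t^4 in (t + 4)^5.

20

The general term is C(5,j)·(t)^j·(4)^(5-j); the t^4 term has j = 4.
C(5,4) = 5.
Coefficient = C(5,4) · 4^1 = 5 · 4 = 20.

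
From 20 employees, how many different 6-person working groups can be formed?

38760

This is C(20,6) = 38760.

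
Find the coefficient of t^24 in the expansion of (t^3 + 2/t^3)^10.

General term: C(10,j)·(t^3)^j·(2/t^3)^(10-j), with t-exponent 3j − 3(10−j) = 6j − 30.
Set 6j − 30 = 24: j = 9.
C(10,9) = 10; 1^9 = 1; 2^1 = 2.
Coefficient = 10 · 1 · 2 = 20.

20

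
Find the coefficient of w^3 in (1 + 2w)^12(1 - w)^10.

80

Coefficient of w^3 = Σ_{j} C(12,j)·2^j·C(10,3-j)·(-1)^(3-j) for j from 0 to 3.
= (-120) + 1080 + (-2640) + 1760 = 80.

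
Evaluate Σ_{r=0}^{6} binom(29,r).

1 + 29 + 406 + 3654 + 23751 + 118755 + 475020 = 621616.

621616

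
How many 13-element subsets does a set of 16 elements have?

C(16,13) = C(16,3) by symmetry.
C(16,3) = (16·15·14) / 3! = 3360 / 6 = 560.

560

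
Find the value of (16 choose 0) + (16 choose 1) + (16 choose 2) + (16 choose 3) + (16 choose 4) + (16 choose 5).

1 + 16 + 120 + 560 + 1820 + 4368 = 6885.

6885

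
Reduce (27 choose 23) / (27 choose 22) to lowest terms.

C(n,k+1)/C(n,k) = (n−k)/(k+1) = (27−22)/(22+1) = 5/23.

5/23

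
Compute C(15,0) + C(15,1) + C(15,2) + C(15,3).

576

1 + 15 + 105 + 455 = 576.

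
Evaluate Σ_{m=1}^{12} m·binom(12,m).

24576

Since m·C(12,m) = 12·C(11,m−1), the sum is 12·2^11 = 12·2048 = 24576.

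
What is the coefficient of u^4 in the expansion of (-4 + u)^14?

1049624576

The general term is C(14,j)·(-4)^j·(u)^(14-j); the u^4 term has j = 10.
C(14,10) = 1001.
Coefficient = C(14,10) · (-4)^10 = 1001 · 1048576 = 1049624576.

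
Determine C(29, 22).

1560780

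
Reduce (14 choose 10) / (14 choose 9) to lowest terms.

C(n,k+1)/C(n,k) = (n−k)/(k+1) = (14−9)/(9+1) = 5/10 = 1/2.

1/2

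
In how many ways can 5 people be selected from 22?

This is C(22,5) = 26334.

26334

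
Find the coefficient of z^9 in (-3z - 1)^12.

4330260

The general term is C(12,j)·(-3z)^j·(-1)^(12-j); the z^9 term has j = 9.
C(12,9) = 220.
Coefficient = C(12,9) · (-3)^9 · (-1)^3 = 220 · (-19683) · (-1) = 4330260.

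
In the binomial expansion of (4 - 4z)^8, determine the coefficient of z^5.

-3670016

The general term is C(8,j)·(4)^j·(-4z)^(8-j); the z^5 term has j = 3.
C(8,3) = 56.
Coefficient = C(8,3) · 4^3 · (-4)^5 = 56 · 64 · (-1024) = -3670016.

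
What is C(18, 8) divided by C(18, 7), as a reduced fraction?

11/8

C(n,k+1)/C(n,k) = (n−k)/(k+1) = (18−7)/(7+1) = 11/8.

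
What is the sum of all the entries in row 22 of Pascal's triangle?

4194304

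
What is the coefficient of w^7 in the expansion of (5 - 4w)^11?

The general term is C(11,j)·(5)^j·(-4w)^(11-j); the w^7 term has j = 4.
C(11,4) = 330.
Coefficient = C(11,4) · 5^4 · (-4)^7 = 330 · 625 · (-16384) = -3379200000.

-3379200000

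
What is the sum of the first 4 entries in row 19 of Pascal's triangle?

1 + 19 + 171 + 969 = 1160.

1160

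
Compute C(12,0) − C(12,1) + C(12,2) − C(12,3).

The partial alternating sum Σ_{k=0}^{3} (−1)^k C(12,k) = (−1)^3 C(11,3) = -165.

-165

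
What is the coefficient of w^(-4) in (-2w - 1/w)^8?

112

General term: C(8,j)·(-2w)^j·(-1/w)^(8-j), with w-exponent 1j − 1(8−j) = 2j − 8.
Set 2j − 8 = -4: j = 2.
C(8,2) = 28; (-2)^2 = 4; (-1)^6 = 1.
Coefficient = 28 · 4 · 1 = 112.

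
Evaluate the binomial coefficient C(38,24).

C(38,24) = C(38,14) by symmetry.
C(38,14) = (38·37·36·35·34·33·32·31·30·29·28·27·26·25) / 14! = 842975203103953920000 / 87178291200 = 9669554100.

9669554100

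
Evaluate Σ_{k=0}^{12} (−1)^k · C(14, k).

The partial alternating sum Σ_{k=0}^{12} (−1)^k C(14,k) = (−1)^12 C(13,12) = 13.

13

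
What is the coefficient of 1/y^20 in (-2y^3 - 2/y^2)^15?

General term: C(15,j)·(-2y^3)^j·(-2/y^2)^(15-j), with y-exponent 3j − 2(15−j) = 5j − 30.
Set 5j − 30 = -20: j = 2.
C(15,2) = 105; (-2)^2 = 4; (-2)^13 = -8192.
Coefficient = 105 · 4 · (-8192) = -3440640.

-3440640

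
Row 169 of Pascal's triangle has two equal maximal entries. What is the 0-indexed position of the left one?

84

For odd n = 169, C(169,j) peaks at j = (n−1)/2 and (n+1)/2; the smaller is 84.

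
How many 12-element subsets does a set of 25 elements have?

5200300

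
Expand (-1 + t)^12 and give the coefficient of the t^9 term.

The general term is C(12,j)·(-1)^j·(t)^(12-j); the t^9 term has j = 3.
C(12,3) = 220.
Coefficient = C(12,3) · (-1)^3 = 220 · (-1) = -220.

-220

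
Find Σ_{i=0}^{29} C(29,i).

536870912

Setting x = 1 in (1+x)^29 gives Σ C(29,i) = 2^29 = 536870912.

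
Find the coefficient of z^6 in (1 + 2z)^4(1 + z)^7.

2471

Coefficient of z^6 = Σ_{j} C(4,j)·2^j·C(7,6-j)·1^(6-j) for j from 0 to 4.
= 7 + 168 + 840 + 1120 + 336 = 2471.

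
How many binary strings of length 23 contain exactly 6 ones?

100947

Choose the 6 positions: C(23,6) = 100947.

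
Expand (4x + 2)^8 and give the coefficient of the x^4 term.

The general term is C(8,j)·(4x)^j·(2)^(8-j); the x^4 term has j = 4.
C(8,4) = 70.
Coefficient = C(8,4) · 4^4 · 2^4 = 70 · 256 · 16 = 286720.

286720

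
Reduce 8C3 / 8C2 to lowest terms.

2

C(n,k+1)/C(n,k) = (n−k)/(k+1) = (8−2)/(2+1) = 6/3 = 2.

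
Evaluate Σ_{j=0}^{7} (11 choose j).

1816

1 + 11 + 55 + 165 + 330 + 462 + 462 + 330 = 1816.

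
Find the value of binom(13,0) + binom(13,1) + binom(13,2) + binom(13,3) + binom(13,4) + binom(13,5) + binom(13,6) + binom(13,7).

1 + 13 + 78 + 286 + 715 + 1287 + 1716 + 1716 = 5812.

5812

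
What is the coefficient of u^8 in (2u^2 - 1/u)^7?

General term: C(7,j)·(2u^2)^j·(-1/u)^(7-j), with u-exponent 2j − 1(7−j) = 3j − 7.
Set 3j − 7 = 8: j = 5.
C(7,5) = 21; 2^5 = 32; (-1)^2 = 1.
Coefficient = 21 · 32 · 1 = 672.

672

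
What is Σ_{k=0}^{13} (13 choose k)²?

10400600

By Vandermonde's identity, Σ C(13,k)² = C(26,13) = 10400600.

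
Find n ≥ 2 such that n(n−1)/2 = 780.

40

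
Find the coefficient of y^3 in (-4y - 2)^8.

114688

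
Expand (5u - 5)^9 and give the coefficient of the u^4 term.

-246093750

The general term is C(9,j)·(5u)^j·(-5)^(9-j); the u^4 term has j = 4.
C(9,4) = 126.
Coefficient = C(9,4) · 5^4 · (-5)^5 = 126 · 625 · (-3125) = -246093750.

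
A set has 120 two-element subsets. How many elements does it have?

n(n−1)/2 = 120 ⇒ n(n−1) = 240. Since 16·15 = 240, n = 16.

16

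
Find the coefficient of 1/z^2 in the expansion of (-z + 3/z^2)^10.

17010

General term: C(10,j)·(-z)^j·(3/z^2)^(10-j), with z-exponent 1j − 2(10−j) = 3j − 20.
Set 3j − 20 = -2: j = 6.
C(10,6) = 210; (-1)^6 = 1; 3^4 = 81.
Coefficient = 210 · 1 · 81 = 17010.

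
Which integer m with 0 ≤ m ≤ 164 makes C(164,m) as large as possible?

C(164,m) is maximized at m = 164/2 = 82.

82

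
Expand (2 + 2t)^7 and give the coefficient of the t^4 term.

4480

The general term is C(7,j)·(2)^j·(2t)^(7-j); the t^4 term has j = 3.
C(7,3) = 35.
Coefficient = C(7,3) · 2^3 · 2^4 = 35 · 8 · 16 = 4480.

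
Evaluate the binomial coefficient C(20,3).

1140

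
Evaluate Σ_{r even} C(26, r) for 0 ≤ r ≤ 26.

Half of (1+1)^26 + (1−1)^26 gives the even-index sum: 2^25 = 33554432.

33554432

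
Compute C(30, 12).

86493225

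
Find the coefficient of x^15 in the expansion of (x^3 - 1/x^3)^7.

General term: C(7,j)·(x^3)^j·(-1/x^3)^(7-j), with x-exponent 3j − 3(7−j) = 6j − 21.
Set 6j − 21 = 15: j = 6.
C(7,6) = 7; 1^6 = 1; (-1)^1 = -1.
Coefficient = 7 · 1 · (-1) = -7.

-7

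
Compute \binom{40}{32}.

76904685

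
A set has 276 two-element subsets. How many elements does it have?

24

n(n−1)/2 = 276 ⇒ n(n−1) = 552. Since 24·23 = 552, n = 24.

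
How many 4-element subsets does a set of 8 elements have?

70

C(8,4) = (8·7·6·5) / 4! = 1680 / 24 = 70.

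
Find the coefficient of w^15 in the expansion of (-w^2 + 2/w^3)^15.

3640

General term: C(15,j)·(-w^2)^j·(2/w^3)^(15-j), with w-exponent 2j − 3(15−j) = 5j − 45.
Set 5j − 45 = 15: j = 12.
C(15,12) = 455; (-1)^12 = 1; 2^3 = 8.
Coefficient = 455 · 1 · 8 = 3640.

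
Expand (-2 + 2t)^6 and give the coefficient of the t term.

-384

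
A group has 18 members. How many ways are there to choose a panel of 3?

816

This is C(18,3) = 816.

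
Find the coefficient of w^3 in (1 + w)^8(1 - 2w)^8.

Coefficient of w^3 = Σ_{j} C(8,j)·1^j·C(8,3-j)·(-2)^(3-j) for j from 0 to 3.
= (-448) + 896 + (-448) + 56 = 56.

56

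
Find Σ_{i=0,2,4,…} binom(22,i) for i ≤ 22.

Half of (1+1)^22 + (1−1)^22 gives the even-index sum: 2^21 = 2097152.

2097152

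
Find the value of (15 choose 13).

105

C(15,13) = C(15,2) by symmetry.
C(15,2) = (15·14) / 2! = 210 / 2 = 105.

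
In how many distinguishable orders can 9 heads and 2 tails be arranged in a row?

Choose positions for the heads: C(11,9) = 55.

55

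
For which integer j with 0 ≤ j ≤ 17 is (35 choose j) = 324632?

C(35,j) increases on 0 ≤ j ≤ 17. C(35,4) = 52360 and C(35,5) = 324632, so j = 5.

5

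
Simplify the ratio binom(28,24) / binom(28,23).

C(n,k+1)/C(n,k) = (n−k)/(k+1) = (28−23)/(23+1) = 5/24.

5/24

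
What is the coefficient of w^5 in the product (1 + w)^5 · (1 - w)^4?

Coefficient of w^5 = Σ_{j} C(5,j)·1^j·C(4,5-j)·(-1)^(5-j) for j from 1 to 5.
= 5 + (-40) + 60 + (-20) + 1 = 6.

6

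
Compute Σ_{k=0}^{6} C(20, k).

60460

1 + 20 + 190 + 1140 + 4845 + 15504 + 38760 = 60460.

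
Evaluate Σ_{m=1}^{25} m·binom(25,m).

Since m·C(25,m) = 25·C(24,m−1), the sum is 25·2^24 = 25·16777216 = 419430400.

419430400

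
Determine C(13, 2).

78

C(13,2) = (13·12) / 2! = 156 / 2 = 78.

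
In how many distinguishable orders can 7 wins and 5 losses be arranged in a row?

Choose positions for the wins: C(12,7) = 792.

792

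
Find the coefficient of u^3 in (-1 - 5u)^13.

-35750

The general term is C(13,j)·(-1)^j·(-5u)^(13-j); the u^3 term has j = 10.
C(13,10) = 286.
Coefficient = C(13,10) · (-5)^3 = 286 · (-125) = -35750.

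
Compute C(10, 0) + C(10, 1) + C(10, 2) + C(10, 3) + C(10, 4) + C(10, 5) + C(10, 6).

1 + 10 + 45 + 120 + 210 + 252 + 210 = 848.

848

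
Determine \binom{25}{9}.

2042975

C(25,9) = (25·24·23·22·21·20·19·18·17) / 9! = 741354768000 / 362880 = 2042975.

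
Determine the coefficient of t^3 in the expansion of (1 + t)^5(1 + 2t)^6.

Coefficient of t^3 = Σ_{j} C(5,j)·1^j·C(6,3-j)·2^(3-j) for j from 0 to 3.
= 160 + 300 + 120 + 10 = 590.

590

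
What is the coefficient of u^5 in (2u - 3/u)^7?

-1344

General term: C(7,j)·(2u)^j·(-3/u)^(7-j), with u-exponent 1j − 1(7−j) = 2j − 7.
Set 2j − 7 = 5: j = 6.
C(7,6) = 7; 2^6 = 64; (-3)^1 = -3.
Coefficient = 7 · 64 · (-3) = -1344.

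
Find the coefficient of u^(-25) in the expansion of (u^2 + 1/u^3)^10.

10

General term: C(10,j)·(u^2)^j·(1/u^3)^(10-j), with u-exponent 2j − 3(10−j) = 5j − 30.
Set 5j − 30 = -25: j = 1.
C(10,1) = 10; 1^1 = 1; 1^9 = 1.
Coefficient = 10 · 1 · 1 = 10.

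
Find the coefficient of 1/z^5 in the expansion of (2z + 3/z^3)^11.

General term: C(11,j)·(2z)^j·(3/z^3)^(11-j), with z-exponent 1j − 3(11−j) = 4j − 33.
Set 4j − 33 = -5: j = 7.
C(11,7) = 330; 2^7 = 128; 3^4 = 81.
Coefficient = 330 · 128 · 81 = 3421440.

3421440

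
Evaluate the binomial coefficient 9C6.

C(9,6) = C(9,3) by symmetry.
C(9,3) = (9·8·7) / 3! = 504 / 6 = 84.

84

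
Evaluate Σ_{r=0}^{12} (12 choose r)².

2704156

Σ C(12,r)² is the coefficient of x^12 in (1+x)^12(1+x)^12 = (1+x)^24, i.e. C(24,12) = 2704156.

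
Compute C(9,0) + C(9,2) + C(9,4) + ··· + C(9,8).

256

Half of (1+1)^9 + (1−1)^9 gives the even-index sum: 2^8 = 256.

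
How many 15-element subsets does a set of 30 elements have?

155117520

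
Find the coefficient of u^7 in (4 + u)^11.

84480

The general term is C(11,j)·(4)^j·(u)^(11-j); the u^7 term has j = 4.
C(11,4) = 330.
Coefficient = C(11,4) · 4^4 = 330 · 256 = 84480.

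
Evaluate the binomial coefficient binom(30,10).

30045015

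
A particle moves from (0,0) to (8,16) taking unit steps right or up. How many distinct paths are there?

Each path is a sequence of 24 steps with 8 rights: C(24,8) = 735471.

735471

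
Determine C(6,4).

C(6,4) = C(6,2) by symmetry.
C(6,2) = (6·5) / 2! = 30 / 2 = 15.

15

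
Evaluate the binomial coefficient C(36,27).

94143280

C(36,27) = C(36,9) by symmetry.
C(36,9) = (36·35·34·33·32·31·30·29·28) / 9! = 34162713446400 / 362880 = 94143280.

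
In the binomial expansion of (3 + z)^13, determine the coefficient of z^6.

The general term is C(13,j)·(3)^j·(z)^(13-j); the z^6 term has j = 7.
C(13,7) = 1716.
Coefficient = C(13,7) · 3^7 = 1716 · 2187 = 3752892.

3752892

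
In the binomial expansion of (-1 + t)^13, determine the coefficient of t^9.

The general term is C(13,j)·(-1)^j·(t)^(13-j); the t^9 term has j = 4.
C(13,4) = 715.
Coefficient = C(13,4) = 715.

715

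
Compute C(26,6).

C(26,6) = (26·25·24·23·22·21) / 6! = 165765600 / 720 = 230230.

230230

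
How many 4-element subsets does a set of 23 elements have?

8855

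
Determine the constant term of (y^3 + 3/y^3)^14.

7505784

General term: C(14,j)·(y^3)^j·(3/y^3)^(14-j), with y-exponent 3j − 3(14−j) = 6j − 42.
Set 6j − 42 = 0: j = 7.
C(14,7) = 3432; 1^7 = 1; 3^7 = 2187.
Coefficient = 3432 · 1 · 2187 = 7505784.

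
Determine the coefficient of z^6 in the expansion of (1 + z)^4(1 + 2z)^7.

7700

Coefficient of z^6 = Σ_{j} C(4,j)·1^j·C(7,6-j)·2^(6-j) for j from 0 to 4.
= 448 + 2688 + 3360 + 1120 + 84 = 7700.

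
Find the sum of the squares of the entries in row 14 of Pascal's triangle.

40116600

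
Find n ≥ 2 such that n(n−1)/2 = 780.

n(n−1)/2 = 780 ⇒ n(n−1) = 1560. Since 40·39 = 1560, n = 40.

40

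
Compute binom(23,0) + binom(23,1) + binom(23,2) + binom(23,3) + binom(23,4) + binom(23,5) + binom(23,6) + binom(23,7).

1 + 23 + 253 + 1771 + 8855 + 33649 + 100947 + 245157 = 390656.

390656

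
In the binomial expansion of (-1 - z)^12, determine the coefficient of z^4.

495

The general term is C(12,j)·(-1)^j·(-z)^(12-j); the z^4 term has j = 8.
C(12,8) = 495.
Coefficient = C(12,8) = 495.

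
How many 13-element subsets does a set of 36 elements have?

2310789600

C(36,13) = (36·35·34·33·32·31·30·29·28·27·26·25·24) / 13! = 14389334903623680000 / 6227020800 = 2310789600.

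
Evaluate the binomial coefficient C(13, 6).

1716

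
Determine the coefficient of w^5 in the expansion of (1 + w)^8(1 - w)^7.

Coefficient of w^5 = Σ_{j} C(8,j)·1^j·C(7,5-j)·(-1)^(5-j) for j from 0 to 5.
= (-21) + 280 + (-980) + 1176 + (-490) + 56 = 21.

21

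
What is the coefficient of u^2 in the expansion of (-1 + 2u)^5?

-40

The general term is C(5,j)·(-1)^j·(2u)^(5-j); the u^2 term has j = 3.
C(5,3) = 10.
Coefficient = C(5,3) · (-1)^3 · 2^2 = 10 · (-1) · 4 = -40.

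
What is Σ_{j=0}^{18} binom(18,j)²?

By Vandermonde's identity, Σ C(18,j)² = C(36,18) = 9075135300.

9075135300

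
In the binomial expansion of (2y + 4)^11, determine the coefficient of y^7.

The general term is C(11,j)·(2y)^j·(4)^(11-j); the y^7 term has j = 7.
C(11,7) = 330.
Coefficient = C(11,7) · 2^7 · 4^4 = 330 · 128 · 256 = 10813440.

10813440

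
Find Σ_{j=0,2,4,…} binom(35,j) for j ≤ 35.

Even-j terms of row 35 sum to 2^34 = 17179869184.

17179869184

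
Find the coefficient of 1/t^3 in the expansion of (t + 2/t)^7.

General term: C(7,j)·(t)^j·(2/t)^(7-j), with t-exponent 1j − 1(7−j) = 2j − 7.
Set 2j − 7 = -3: j = 2.
C(7,2) = 21; 1^2 = 1; 2^5 = 32.
Coefficient = 21 · 1 · 32 = 672.

672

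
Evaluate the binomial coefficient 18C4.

3060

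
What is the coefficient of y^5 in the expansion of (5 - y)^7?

-525

The general term is C(7,j)·(5)^j·(-y)^(7-j); the y^5 term has j = 2.
C(7,2) = 21.
Coefficient = C(7,2) · 5^2 · (-1)^5 = 21 · 25 · (-1) = -525.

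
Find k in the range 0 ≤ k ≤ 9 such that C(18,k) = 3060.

C(18,k) increases on 0 ≤ k ≤ 9. C(18,3) = 816 and C(18,4) = 3060, so k = 4.

4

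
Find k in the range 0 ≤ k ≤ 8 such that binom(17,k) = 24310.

8

C(17,k) increases on 0 ≤ k ≤ 8. C(17,7) = 19448 and C(17,8) = 24310, so k = 8.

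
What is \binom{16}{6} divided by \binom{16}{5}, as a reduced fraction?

C(n,k+1)/C(n,k) = (n−k)/(k+1) = (16−5)/(5+1) = 11/6.

11/6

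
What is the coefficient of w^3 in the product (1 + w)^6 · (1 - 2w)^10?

Coefficient of w^3 = Σ_{j} C(6,j)·1^j·C(10,3-j)·(-2)^(3-j) for j from 0 to 3.
= (-960) + 1080 + (-300) + 20 = -160.

-160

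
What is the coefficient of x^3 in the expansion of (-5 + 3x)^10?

The general term is C(10,j)·(-5)^j·(3x)^(10-j); the x^3 term has j = 7.
C(10,7) = 120.
Coefficient = C(10,7) · (-5)^7 · 3^3 = 120 · (-78125) · 27 = -253125000.

-253125000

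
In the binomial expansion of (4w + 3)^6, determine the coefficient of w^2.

The general term is C(6,j)·(4w)^j·(3)^(6-j); the w^2 term has j = 2.
C(6,2) = 15.
Coefficient = C(6,2) · 4^2 · 3^4 = 15 · 16 · 81 = 19440.

19440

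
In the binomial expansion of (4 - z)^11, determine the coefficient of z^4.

5406720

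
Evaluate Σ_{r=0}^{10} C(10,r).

Setting x = 1 in (1+x)^10 gives Σ C(10,r) = 2^10 = 1024.

1024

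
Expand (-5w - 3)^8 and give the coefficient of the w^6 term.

The general term is C(8,j)·(-5w)^j·(-3)^(8-j); the w^6 term has j = 6.
C(8,6) = 28.
Coefficient = C(8,6) · (-5)^6 · (-3)^2 = 28 · 15625 · 9 = 3937500.

3937500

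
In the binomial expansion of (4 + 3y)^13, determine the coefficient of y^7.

The general term is C(13,j)·(4)^j·(3y)^(13-j); the y^7 term has j = 6.
C(13,6) = 1716.
Coefficient = C(13,6) · 4^6 · 3^7 = 1716 · 4096 · 2187 = 15371845632.

15371845632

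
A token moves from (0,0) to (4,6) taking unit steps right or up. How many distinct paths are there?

210

Each path is a sequence of 10 steps with 4 rights: C(10,4) = 210.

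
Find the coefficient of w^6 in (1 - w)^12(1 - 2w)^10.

649032

Coefficient of w^6 = Σ_{j} C(12,j)·(-1)^j·C(10,6-j)·(-2)^(6-j) for j from 0 to 6.
= 13440 + 96768 + 221760 + 211200 + 89100 + 15840 + 924 = 649032.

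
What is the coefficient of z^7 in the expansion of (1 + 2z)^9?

The general term is C(9,j)·(1)^j·(2z)^(9-j); the z^7 term has j = 2.
C(9,2) = 36.
Coefficient = C(9,2) · 2^7 = 36 · 128 = 4608.

4608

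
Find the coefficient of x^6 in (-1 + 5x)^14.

46921875

The general term is C(14,j)·(-1)^j·(5x)^(14-j); the x^6 term has j = 8.
C(14,8) = 3003.
Coefficient = C(14,8) · 5^6 = 3003 · 15625 = 46921875.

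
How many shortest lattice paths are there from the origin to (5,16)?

20349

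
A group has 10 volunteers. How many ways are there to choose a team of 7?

This is C(10,7) = 120.

120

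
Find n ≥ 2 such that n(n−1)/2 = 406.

29

n(n−1)/2 = 406 ⇒ n(n−1) = 812. Since 29·28 = 812, n = 29.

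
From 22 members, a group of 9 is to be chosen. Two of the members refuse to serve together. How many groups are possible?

419900

All 9-subsets: C(22,9) = 497420. Those containing both fixed elements: C(20,7) = 77520.
497420 − 77520 = 419900.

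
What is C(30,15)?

155117520

C(30,15) = (30·29·28·27·26·25·24·23·22·21·20·19·18·17·16) / 15! = 202843204931727360000 / 1307674368000 = 155117520.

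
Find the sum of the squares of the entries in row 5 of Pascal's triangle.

By Vandermonde's identity, Σ C(5,j)² = C(10,5) = 252.

252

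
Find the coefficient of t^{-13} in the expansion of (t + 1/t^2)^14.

2002

General term: C(14,j)·(t)^j·(1/t^2)^(14-j), with t-exponent 1j − 2(14−j) = 3j − 28.
Set 3j − 28 = -13: j = 5.
C(14,5) = 2002; 1^5 = 1; 1^9 = 1.
Coefficient = 2002 · 1 · 1 = 2002.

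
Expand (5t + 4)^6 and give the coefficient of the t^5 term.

The general term is C(6,j)·(5t)^j·(4)^(6-j); the t^5 term has j = 5.
C(6,5) = 6.
Coefficient = C(6,5) · 5^5 · 4^1 = 6 · 3125 · 4 = 75000.

75000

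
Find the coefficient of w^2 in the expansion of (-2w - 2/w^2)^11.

-337920

General term: C(11,j)·(-2w)^j·(-2/w^2)^(11-j), with w-exponent 1j − 2(11−j) = 3j − 22.
Set 3j − 22 = 2: j = 8.
C(11,8) = 165; (-2)^8 = 256; (-2)^3 = -8.
Coefficient = 165 · 256 · (-8) = -337920.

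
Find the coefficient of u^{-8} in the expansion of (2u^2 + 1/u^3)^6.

60

General term: C(6,j)·(2u^2)^j·(1/u^3)^(6-j), with u-exponent 2j − 3(6−j) = 5j − 18.
Set 5j − 18 = -8: j = 2.
C(6,2) = 15; 2^2 = 4; 1^4 = 1.
Coefficient = 15 · 4 · 1 = 60.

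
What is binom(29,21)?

4292145

C(29,21) = C(29,8) by symmetry.
C(29,8) = (29·28·27·26·25·24·23·22) / 8! = 173059286400 / 40320 = 4292145.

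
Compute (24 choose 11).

C(24,11) = (24·23·22·21·20·19·18·17·16·15·14) / 11! = 99638080819200 / 39916800 = 2496144.

2496144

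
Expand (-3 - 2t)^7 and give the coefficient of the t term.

The general term is C(7,j)·(-3)^j·(-2t)^(7-j); the t^1 term has j = 6.
C(7,6) = 7.
Coefficient = C(7,6) · (-3)^6 · (-2)^1 = 7 · 729 · (-2) = -10206.

-10206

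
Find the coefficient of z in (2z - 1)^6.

-12

The general term is C(6,j)·(2z)^j·(-1)^(6-j); the z^1 term has j = 1.
C(6,1) = 6.
Coefficient = C(6,1) · 2^1 · (-1)^5 = 6 · 2 · (-1) = -12.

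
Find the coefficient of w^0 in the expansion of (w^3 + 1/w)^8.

28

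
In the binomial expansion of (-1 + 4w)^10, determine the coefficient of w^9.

-2621440

The general term is C(10,j)·(-1)^j·(4w)^(10-j); the w^9 term has j = 1.
C(10,1) = 10.
Coefficient = C(10,1) · (-1)^1 · 4^9 = 10 · (-1) · 262144 = -2621440.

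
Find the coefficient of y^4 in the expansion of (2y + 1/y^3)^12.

67584

General term: C(12,j)·(2y)^j·(1/y^3)^(12-j), with y-exponent 1j − 3(12−j) = 4j − 36.
Set 4j − 36 = 4: j = 10.
C(12,10) = 66; 2^10 = 1024; 1^2 = 1.
Coefficient = 66 · 1024 · 1 = 67584.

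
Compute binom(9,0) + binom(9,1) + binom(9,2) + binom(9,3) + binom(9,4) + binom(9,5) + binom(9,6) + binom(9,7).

1 + 9 + 36 + 84 + 126 + 126 + 84 + 36 = 502.

502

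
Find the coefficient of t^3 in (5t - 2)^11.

5280000

The general term is C(11,j)·(5t)^j·(-2)^(11-j); the t^3 term has j = 3.
C(11,3) = 165.
Coefficient = C(11,3) · 5^3 · (-2)^8 = 165 · 125 · 256 = 5280000.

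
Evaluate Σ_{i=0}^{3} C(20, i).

1351

1 + 20 + 190 + 1140 = 1351.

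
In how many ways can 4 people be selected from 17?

This is C(17,4) = 2380.

2380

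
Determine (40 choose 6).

C(40,6) = (40·39·38·37·36·35) / 6! = 2763633600 / 720 = 3838380.

3838380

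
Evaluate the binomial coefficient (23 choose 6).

100947

C(23,6) = (23·22·21·20·19·18) / 6! = 72681840 / 720 = 100947.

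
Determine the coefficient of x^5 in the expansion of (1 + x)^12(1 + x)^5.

(1 + x)^12(1 + x)^5 = (1 + x)^17, so the coefficient of x^5 is C(17,5)·1^5 = 6188·1 = 6188.

6188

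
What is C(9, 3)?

C(9,3) = (9·8·7) / 3! = 504 / 6 = 84.

84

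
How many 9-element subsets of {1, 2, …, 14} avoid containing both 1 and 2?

1210

All 9-subsets: C(14,9) = 2002. Those containing both fixed elements: C(12,7) = 792.
2002 − 792 = 1210.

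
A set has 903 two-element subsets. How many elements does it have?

n(n−1)/2 = 903 ⇒ n(n−1) = 1806. Since 43·42 = 1806, n = 43.

43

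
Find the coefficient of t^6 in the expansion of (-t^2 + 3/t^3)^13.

-57915

General term: C(13,j)·(-t^2)^j·(3/t^3)^(13-j), with t-exponent 2j − 3(13−j) = 5j − 39.
Set 5j − 39 = 6: j = 9.
C(13,9) = 715; (-1)^9 = -1; 3^4 = 81.
Coefficient = 715 · (-1) · 81 = -57915.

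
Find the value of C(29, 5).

118755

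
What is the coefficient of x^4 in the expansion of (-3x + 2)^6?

The general term is C(6,j)·(-3x)^j·(2)^(6-j); the x^4 term has j = 4.
C(6,4) = 15.
Coefficient = C(6,4) · (-3)^4 · 2^2 = 15 · 81 · 4 = 4860.

4860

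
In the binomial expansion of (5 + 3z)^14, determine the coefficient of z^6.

855151171875

The general term is C(14,j)·(5)^j·(3z)^(14-j); the z^6 term has j = 8.
C(14,8) = 3003.
Coefficient = C(14,8) · 5^8 · 3^6 = 3003 · 390625 · 729 = 855151171875.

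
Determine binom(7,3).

35

C(7,3) = (7·6·5) / 3! = 210 / 6 = 35.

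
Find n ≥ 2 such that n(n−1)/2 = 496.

32

n(n−1)/2 = 496 ⇒ n(n−1) = 992. Since 32·31 = 992, n = 32.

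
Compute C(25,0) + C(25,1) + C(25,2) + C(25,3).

2626

1 + 25 + 300 + 2300 = 2626.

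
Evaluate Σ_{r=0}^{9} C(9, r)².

Σ C(9,r)² is the coefficient of x^9 in (1+x)^9(1+x)^9 = (1+x)^18, i.e. C(18,9) = 48620.

48620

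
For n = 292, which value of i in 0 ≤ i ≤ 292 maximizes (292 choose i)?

C(292,i) is maximized at i = 292/2 = 146.

146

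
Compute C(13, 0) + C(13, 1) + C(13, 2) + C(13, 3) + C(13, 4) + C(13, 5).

1 + 13 + 78 + 286 + 715 + 1287 = 2380.

2380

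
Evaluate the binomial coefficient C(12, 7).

792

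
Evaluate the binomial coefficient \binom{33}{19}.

818809200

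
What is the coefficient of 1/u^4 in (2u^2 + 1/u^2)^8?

448

General term: C(8,j)·(2u^2)^j·(1/u^2)^(8-j), with u-exponent 2j − 2(8−j) = 4j − 16.
Set 4j − 16 = -4: j = 3.
C(8,3) = 56; 2^3 = 8; 1^5 = 1.
Coefficient = 56 · 8 · 1 = 448.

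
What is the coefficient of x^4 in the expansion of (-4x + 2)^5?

The general term is C(5,j)·(-4x)^j·(2)^(5-j); the x^4 term has j = 4.
C(5,4) = 5.
Coefficient = C(5,4) · (-4)^4 · 2^1 = 5 · 256 · 2 = 2560.

2560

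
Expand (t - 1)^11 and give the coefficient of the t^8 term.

The general term is C(11,j)·(t)^j·(-1)^(11-j); the t^8 term has j = 8.
C(11,8) = 165.
Coefficient = C(11,8) · (-1)^3 = 165 · (-1) = -165.

-165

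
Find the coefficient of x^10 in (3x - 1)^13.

-16888014

The general term is C(13,j)·(3x)^j·(-1)^(13-j); the x^10 term has j = 10.
C(13,10) = 286.
Coefficient = C(13,10) · 3^10 · (-1)^3 = 286 · 59049 · (-1) = -16888014.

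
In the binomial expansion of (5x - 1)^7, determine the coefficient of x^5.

The general term is C(7,j)·(5x)^j·(-1)^(7-j); the x^5 term has j = 5.
C(7,5) = 21.
Coefficient = C(7,5) · 5^5 = 21 · 3125 = 65625.

65625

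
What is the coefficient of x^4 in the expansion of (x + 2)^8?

The general term is C(8,j)·(x)^j·(2)^(8-j); the x^4 term has j = 4.
C(8,4) = 70.
Coefficient = C(8,4) · 2^4 = 70 · 16 = 1120.

1120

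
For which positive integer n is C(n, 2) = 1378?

n(n−1)/2 = 1378 ⇒ n(n−1) = 2756. Since 53·52 = 2756, n = 53.

53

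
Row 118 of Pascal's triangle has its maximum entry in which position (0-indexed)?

59

C(118,j) is maximized at j = 118/2 = 59.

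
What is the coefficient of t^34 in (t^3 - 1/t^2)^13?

General term: C(13,j)·(t^3)^j·(-1/t^2)^(13-j), with t-exponent 3j − 2(13−j) = 5j − 26.
Set 5j − 26 = 34: j = 12.
C(13,12) = 13; 1^12 = 1; (-1)^1 = -1.
Coefficient = 13 · 1 · (-1) = -13.

-13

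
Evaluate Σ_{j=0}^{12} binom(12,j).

Setting x = 1 in (1+x)^12 gives Σ C(12,j) = 2^12 = 4096.

4096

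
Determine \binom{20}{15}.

C(20,15) = C(20,5) by symmetry.
C(20,5) = (20·19·18·17·16) / 5! = 1860480 / 120 = 15504.

15504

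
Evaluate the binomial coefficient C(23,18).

33649

C(23,18) = C(23,5) by symmetry.
C(23,5) = (23·22·21·20·19) / 5! = 4037880 / 120 = 33649.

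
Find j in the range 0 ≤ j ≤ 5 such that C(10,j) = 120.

C(10,j) increases on 0 ≤ j ≤ 5. C(10,2) = 45 and C(10,3) = 120, so j = 3.

3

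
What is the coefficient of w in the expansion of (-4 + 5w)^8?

The general term is C(8,j)·(-4)^j·(5w)^(8-j); the w^1 term has j = 7.
C(8,7) = 8.
Coefficient = C(8,7) · (-4)^7 · 5^1 = 8 · (-16384) · 5 = -655360.

-655360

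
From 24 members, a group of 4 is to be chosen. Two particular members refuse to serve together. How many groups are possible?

10395

All 4-subsets: C(24,4) = 10626. Those containing both fixed elements: C(22,2) = 231.
10626 − 231 = 10395.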